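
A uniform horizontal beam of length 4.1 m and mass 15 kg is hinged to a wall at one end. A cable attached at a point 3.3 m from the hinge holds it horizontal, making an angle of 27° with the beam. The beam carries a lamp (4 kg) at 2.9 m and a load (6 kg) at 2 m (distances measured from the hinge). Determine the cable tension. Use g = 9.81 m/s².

T ≈ 356 N

Take moments about the hinge.
Beam weight: 15 × 9.81 = 147.2 N down at 2.05 m → arm 2.05 m, τ = 147.2 × 2.05 = 301.8 N·m clockwise.
Lamp: 4 × 9.81 = 39.24 N down at 2.9 m → arm 2.9 m, τ = 39.24 × 2.9 = 113.8 N·m clockwise.
Load: 6 × 9.81 = 58.86 N down at 2 m → arm 2 m, τ = 58.86 × 2 = 117.7 N·m clockwise.
Total clockwise load moment = 533.3 N·m.
The cable tension T acts at 3.3 m; only its component perpendicular to the beam, T sinθ, produces torque. sin 27° = 0.454.
Balancing moments: T × 3.3 × 0.454 = 533.3, giving T = 533.3 / 1.498 = 356 N.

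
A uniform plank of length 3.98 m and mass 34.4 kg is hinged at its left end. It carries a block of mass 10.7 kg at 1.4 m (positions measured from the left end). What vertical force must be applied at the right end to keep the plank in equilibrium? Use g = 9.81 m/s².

F ≈ 206 N

About the left end:
Beam weight: 34.4 × 9.81 = 337.5 N down at 1.99 m → arm 1.99 m, τ = 337.5 × 1.99 = 671.6 N·m clockwise.
Block: 10.7 × 9.81 = 105 N down at 1.4 m → arm 1.4 m, τ = 105 × 1.4 = 147 N·m clockwise.
Net moment of the loads = 818.6 N·m clockwise.
The upward force F acts at the right end, arm 3.98 m, giving F × 3.98 counterclockwise.
Στ = 0 ⇒ F × 3.98 = 818.6 ⇒ F = 818.6 / 3.98 = 206 N.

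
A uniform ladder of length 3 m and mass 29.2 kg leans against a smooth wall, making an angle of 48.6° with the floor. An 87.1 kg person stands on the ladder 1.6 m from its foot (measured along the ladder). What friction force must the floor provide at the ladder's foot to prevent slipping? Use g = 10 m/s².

f ≈ 538 N

Sum moments about the foot of the ladder (the floor normal and friction both act there and drop out).
Ladder weight 29.2×10 = 292 N acts at 1.5 m along the ladder; its horizontal arm is 1.5·cos48.6° = 0.992 m → τ = 289.7 N·m clockwise.
Person: 87.1×10 = 871 N at 1.6 m → arm 1.058 m → τ = 921.5 N·m clockwise.
Wall normal N acts horizontally at the top; its moment arm is the height L sinθ = 3·sin48.6° = 2.25 m, counterclockwise.
For rotational equilibrium, N × 2.25 = 1211, so N = 538 N.
ΣFx = 0: friction at the foot balances the wall's push, so f = N_wall = 538 N.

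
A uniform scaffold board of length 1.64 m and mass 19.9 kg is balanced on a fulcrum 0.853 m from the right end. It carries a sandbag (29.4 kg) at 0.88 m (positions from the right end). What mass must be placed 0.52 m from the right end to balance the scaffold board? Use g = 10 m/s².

m ≈ 0.412 kg

Choose the fulcrum (at 0.853 m from the right end) as the axis so the support reaction has zero arm there.
Beam weight: 19.9 × 10 = 199 N down at 0.82 m → arm 0.033 m, τ = 199 × 0.033 = 6.567 N·m clockwise.
Sandbag: 29.4 × 10 = 294 N down at 0.88 m → arm 0.027 m, τ = 294 × 0.027 = 7.938 N·m counterclockwise.
Net moment of known loads = 1.371 N·m counterclockwise.
An unknown mass m at 0.52 m has arm 0.333 m; its moment is m·g·0.333 clockwise.
Setting net torque to zero: m × 10 × 0.333 = 1.371 → m = 1.371 / (10 × 0.333) = 0.412 kg.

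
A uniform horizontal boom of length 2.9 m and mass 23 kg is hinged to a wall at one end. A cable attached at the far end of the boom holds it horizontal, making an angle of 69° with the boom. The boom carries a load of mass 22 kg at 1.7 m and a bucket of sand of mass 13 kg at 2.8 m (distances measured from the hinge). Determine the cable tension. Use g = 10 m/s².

T ≈ 396 N

Choose the hinge as the axis so the unknown hinge reaction has zero arm there.
Beam weight: 23 × 10 = 230 N down at 1.45 m → arm 1.45 m, τ = 230 × 1.45 = 333.5 N·m clockwise.
Load: 22 × 10 = 220 N down at 1.7 m → arm 1.7 m, τ = 220 × 1.7 = 374 N·m clockwise.
Bucket of sand: 13 × 10 = 130 N down at 2.8 m → arm 2.8 m, τ = 130 × 2.8 = 364 N·m clockwise.
Total clockwise load moment = 1072 N·m.
The cable tension T acts at 2.9 m; only its component perpendicular to the boom, T sinθ, produces torque. sin 69° = 0.9336.
Setting net torque to zero: T × 2.9 × 0.9336 = 1072 → T = 1072 / 2.707 = 396 N.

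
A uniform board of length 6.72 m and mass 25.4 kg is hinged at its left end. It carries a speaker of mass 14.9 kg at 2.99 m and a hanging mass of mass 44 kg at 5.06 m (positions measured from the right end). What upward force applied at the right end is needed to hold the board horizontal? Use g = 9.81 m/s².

F ≈ 312 N

Taking torques about the left end:
Beam weight: 25.4 × 9.81 = 249.2 N down at 3.36 m → arm 3.36 m, τ = 249.2 × 3.36 = 837.3 N·m clockwise.
Speaker: 14.9 × 9.81 = 146.2 N down at 2.99 m → arm 3.73 m, τ = 146.2 × 3.73 = 545.3 N·m clockwise.
Hanging mass: 44 × 9.81 = 431.6 N down at 5.06 m → arm 1.66 m, τ = 431.6 × 1.66 = 716.5 N·m clockwise.
Net moment of the loads = 2099 N·m clockwise.
The upward force F acts at the right end, arm 6.72 m, giving F × 6.72 counterclockwise.
Setting net torque to zero: F × 6.72 = 2099 → F = 2099 / 6.72 = 312 N.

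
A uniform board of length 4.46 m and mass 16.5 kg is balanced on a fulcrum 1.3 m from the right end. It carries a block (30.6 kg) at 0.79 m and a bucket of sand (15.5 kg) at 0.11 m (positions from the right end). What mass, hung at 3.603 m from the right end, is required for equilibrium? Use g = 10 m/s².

Take moments about the fulcrum (at 1.3 m from the right end).
Beam weight: 16.5 × 10 = 165 N down at 2.23 m → arm 0.93 m, τ = 165 × 0.93 = 153.5 N·m counterclockwise.
Block: 30.6 × 10 = 306 N down at 0.79 m → arm 0.51 m, τ = 306 × 0.51 = 156.1 N·m clockwise.
Bucket of sand: 15.5 × 10 = 155 N down at 0.11 m → arm 1.19 m, τ = 155 × 1.19 = 184.4 N·m clockwise.
Net moment of known loads = 187 N·m clockwise.
An unknown mass m at 3.603 m has arm 2.303 m; its moment is m·g·2.303 counterclockwise.
Στ = 0 ⇒ m × 10 × 2.303 = 187 ⇒ m = 187 / (10 × 2.303) = 8.12 kg.

m ≈ 8.12 kg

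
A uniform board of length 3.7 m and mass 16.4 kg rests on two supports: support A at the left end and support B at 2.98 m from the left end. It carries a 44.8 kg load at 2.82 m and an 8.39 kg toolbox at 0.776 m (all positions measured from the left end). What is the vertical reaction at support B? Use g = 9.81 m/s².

Take moments about support A.
Beam weight: 16.4 × 9.81 = 160.9 N down at 1.85 m → arm 1.85 m, τ = 160.9 × 1.85 = 297.7 N·m clockwise.
Load: 44.8 × 9.81 = 439.5 N down at 2.82 m → arm 2.82 m, τ = 439.5 × 2.82 = 1239 N·m clockwise.
Toolbox: 8.39 × 9.81 = 82.31 N down at 0.776 m → arm 0.776 m, τ = 82.31 × 0.776 = 63.87 N·m clockwise.
Net load moment about support A = 1601 N·m clockwise.
Reaction R at support B is upward at 2.98 m, arm 2.98 m → moment R × 2.98 counterclockwise.
For rotational equilibrium, R × 2.98 = 1601, so R = 537 N.

R_B ≈ 537 N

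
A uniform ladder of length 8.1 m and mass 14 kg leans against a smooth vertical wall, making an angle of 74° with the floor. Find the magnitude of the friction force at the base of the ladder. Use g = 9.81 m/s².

f ≈ 19.7 N

Sum moments about the foot of the ladder (the floor normal and friction both act there and drop out).
Ladder weight 14×9.81 = 137.3 N acts at 4.05 m along the ladder; its horizontal arm is 4.05·cos74° = 1.116 m → τ = 153.2 N·m clockwise.
Wall normal N acts horizontally at the top; its moment arm is the height L sinθ = 8.1·sin74° = 7.786 m, counterclockwise.
For rotational equilibrium, N × 7.786 = 153.2, so N = 19.7 N.
ΣFx = 0: friction at the foot balances the wall's push, so f = N_wall = 19.7 N.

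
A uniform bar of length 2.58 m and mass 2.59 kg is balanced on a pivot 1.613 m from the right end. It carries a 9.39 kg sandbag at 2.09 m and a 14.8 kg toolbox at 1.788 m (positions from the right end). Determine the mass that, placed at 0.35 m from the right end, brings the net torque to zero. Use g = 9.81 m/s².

Taking torques about the pivot (at 1.613 m from the right end):
Beam weight: 2.59 × 9.81 = 25.41 N down at 1.29 m → arm 0.323 m, τ = 25.41 × 0.323 = 8.207 N·m clockwise.
Sandbag: 9.39 × 9.81 = 92.12 N down at 2.09 m → arm 0.477 m, τ = 92.12 × 0.477 = 43.94 N·m counterclockwise.
Toolbox: 14.8 × 9.81 = 145.2 N down at 1.788 m → arm 0.175 m, τ = 145.2 × 0.175 = 25.41 N·m counterclockwise.
Net moment of known loads = 61.14 N·m counterclockwise.
An unknown mass m at 0.35 m has arm 1.263 m; its moment is m·g·1.263 clockwise.
For rotational equilibrium, m × 9.81 × 1.263 = 61.14, so m = 61.14 / (9.81 × 1.263) = 4.93 kg.

m ≈ 4.93 kg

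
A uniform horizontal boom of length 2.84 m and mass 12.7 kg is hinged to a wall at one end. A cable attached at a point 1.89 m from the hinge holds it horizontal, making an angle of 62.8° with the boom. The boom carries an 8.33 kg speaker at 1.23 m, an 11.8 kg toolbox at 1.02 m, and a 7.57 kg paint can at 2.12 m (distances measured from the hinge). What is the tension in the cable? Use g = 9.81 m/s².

T ≈ 329 N

Sum moments about the hinge (the unknown hinge reaction has zero arm there).
Beam weight: 12.7 × 9.81 = 124.6 N down at 1.42 m → arm 1.42 m, τ = 124.6 × 1.42 = 176.9 N·m clockwise.
Speaker: 8.33 × 9.81 = 81.72 N down at 1.23 m → arm 1.23 m, τ = 81.72 × 1.23 = 100.5 N·m clockwise.
Toolbox: 11.8 × 9.81 = 115.8 N down at 1.02 m → arm 1.02 m, τ = 115.8 × 1.02 = 118.1 N·m clockwise.
Paint can: 7.57 × 9.81 = 74.26 N down at 2.12 m → arm 2.12 m, τ = 74.26 × 2.12 = 157.4 N·m clockwise.
Total clockwise load moment = 552.9 N·m.
The cable tension T acts at 1.89 m; only its component perpendicular to the boom, T sinθ, produces torque. sin 62.8° = 0.8894.
Balancing moments: T × 1.89 × 0.8894 = 552.9, giving T = 552.9 / 1.681 = 329 N.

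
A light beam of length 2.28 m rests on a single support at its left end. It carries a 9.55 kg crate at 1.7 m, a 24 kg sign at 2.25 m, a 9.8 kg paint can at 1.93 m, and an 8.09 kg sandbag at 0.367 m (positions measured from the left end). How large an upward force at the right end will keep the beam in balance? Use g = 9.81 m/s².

Choose the left end as the axis so the unknown pivot reaction has zero arm there.
Crate: 9.55 × 9.81 = 93.69 N down at 1.7 m → arm 1.7 m, τ = 93.69 × 1.7 = 159.3 N·m clockwise.
Sign: 24 × 9.81 = 235.4 N down at 2.25 m → arm 2.25 m, τ = 235.4 × 2.25 = 529.6 N·m clockwise.
Paint can: 9.8 × 9.81 = 96.14 N down at 1.93 m → arm 1.93 m, τ = 96.14 × 1.93 = 185.6 N·m clockwise.
Sandbag: 8.09 × 9.81 = 79.36 N down at 0.367 m → arm 0.367 m, τ = 79.36 × 0.367 = 29.13 N·m clockwise.
Net moment of the loads = 903.6 N·m clockwise.
The upward force F acts at the right end, arm 2.28 m, giving F × 2.28 counterclockwise.
Balancing moments: F × 2.28 = 903.6, giving F = 903.6 / 2.28 = 396 N.

F ≈ 396 N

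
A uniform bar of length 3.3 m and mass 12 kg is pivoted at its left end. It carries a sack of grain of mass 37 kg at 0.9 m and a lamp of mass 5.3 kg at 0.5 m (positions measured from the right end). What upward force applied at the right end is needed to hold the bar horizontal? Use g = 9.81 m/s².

Sum moments about the left end (the unknown pivot reaction has zero arm there).
Beam weight: 12 × 9.81 = 117.7 N down at 1.65 m → arm 1.65 m, τ = 117.7 × 1.65 = 194.2 N·m clockwise.
Sack of grain: 37 × 9.81 = 363 N down at 0.9 m → arm 2.4 m, τ = 363 × 2.4 = 871.2 N·m clockwise.
Lamp: 5.3 × 9.81 = 51.99 N down at 0.5 m → arm 2.8 m, τ = 51.99 × 2.8 = 145.6 N·m clockwise.
Net moment of the loads = 1211 N·m clockwise.
The upward force F acts at the right end, arm 3.3 m, giving F × 3.3 counterclockwise.
Setting net torque to zero: F × 3.3 = 1211 → F = 1211 / 3.3 = 367 N.

F ≈ 367 N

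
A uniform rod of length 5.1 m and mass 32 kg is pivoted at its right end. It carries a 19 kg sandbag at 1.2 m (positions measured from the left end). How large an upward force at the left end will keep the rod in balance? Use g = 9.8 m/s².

Take moments about the right end.
Beam weight: 32 × 9.8 = 313.6 N down at 2.55 m → arm 2.55 m, τ = 313.6 × 2.55 = 799.7 N·m counterclockwise.
Sandbag: 19 × 9.8 = 186.2 N down at 1.2 m → arm 3.9 m, τ = 186.2 × 3.9 = 726.2 N·m counterclockwise.
Net moment of the loads = 1526 N·m counterclockwise.
The upward force F acts at the left end, arm 5.1 m, giving F × 5.1 clockwise.
Στ = 0 ⇒ F × 5.1 = 1526 ⇒ F = 1526 / 5.1 = 299 N.

F ≈ 299 N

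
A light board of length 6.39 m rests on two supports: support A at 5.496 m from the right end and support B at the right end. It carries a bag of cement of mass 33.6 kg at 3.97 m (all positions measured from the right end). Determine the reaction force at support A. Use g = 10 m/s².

Sum moments about support B (its reaction then has zero moment arm).
Bag of cement: 33.6 × 10 = 336 N down at 3.97 m → arm 3.97 m, τ = 336 × 3.97 = 1334 N·m counterclockwise.
Net load moment about support B = 1334 N·m counterclockwise.
Reaction R at support A is upward at 5.496 m, arm 5.496 m → moment R × 5.496 clockwise.
Setting net torque to zero: R × 5.496 = 1334 → R = 243 N.

R_A ≈ 243 N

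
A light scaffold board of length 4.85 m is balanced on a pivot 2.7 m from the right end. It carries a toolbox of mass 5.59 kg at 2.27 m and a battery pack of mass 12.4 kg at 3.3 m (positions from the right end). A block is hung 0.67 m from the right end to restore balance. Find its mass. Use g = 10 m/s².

m ≈ 2.48 kg

Taking torques about the pivot (at 2.7 m from the right end):
Toolbox: 5.59 × 10 = 55.9 N down at 2.27 m → arm 0.43 m, τ = 55.9 × 0.43 = 24.04 N·m clockwise.
Battery pack: 12.4 × 10 = 124 N down at 3.3 m → arm 0.6 m, τ = 124 × 0.6 = 74.4 N·m counterclockwise.
Net moment of known loads = 50.36 N·m counterclockwise.
An unknown mass m at 0.67 m has arm 2.03 m; its moment is m·g·2.03 clockwise.
Setting net torque to zero: m × 10 × 2.03 = 50.36 → m = 50.36 / (10 × 2.03) = 2.48 kg.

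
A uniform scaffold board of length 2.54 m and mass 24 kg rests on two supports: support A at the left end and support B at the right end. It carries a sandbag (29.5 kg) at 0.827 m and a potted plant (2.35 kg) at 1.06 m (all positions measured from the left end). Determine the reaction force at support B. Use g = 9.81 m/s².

R_B ≈ 222 N

Taking torques about support A:
Beam weight: 24 × 9.81 = 235.4 N down at 1.27 m → arm 1.27 m, τ = 235.4 × 1.27 = 299 N·m clockwise.
Sandbag: 29.5 × 9.81 = 289.4 N down at 0.827 m → arm 0.827 m, τ = 289.4 × 0.827 = 239.3 N·m clockwise.
Potted plant: 2.35 × 9.81 = 23.05 N down at 1.06 m → arm 1.06 m, τ = 23.05 × 1.06 = 24.43 N·m clockwise.
Net load moment about support A = 562.7 N·m clockwise.
Reaction R at support B is upward at 2.54 m, arm 2.54 m → moment R × 2.54 counterclockwise.
Setting net torque to zero: R × 2.54 = 562.7 → R = 222 N.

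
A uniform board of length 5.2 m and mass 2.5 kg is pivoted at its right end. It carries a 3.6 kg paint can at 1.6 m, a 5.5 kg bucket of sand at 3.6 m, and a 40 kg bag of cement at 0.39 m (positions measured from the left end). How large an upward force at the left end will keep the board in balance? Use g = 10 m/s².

F ≈ 424 N

Taking torques about the right end:
Beam weight: 2.5 × 10 = 25 N down at 2.6 m → arm 2.6 m, τ = 25 × 2.6 = 65 N·m counterclockwise.
Paint can: 3.6 × 10 = 36 N down at 1.6 m → arm 3.6 m, τ = 36 × 3.6 = 129.6 N·m counterclockwise.
Bucket of sand: 5.5 × 10 = 55 N down at 3.6 m → arm 1.6 m, τ = 55 × 1.6 = 88 N·m counterclockwise.
Bag of cement: 40 × 10 = 400 N down at 0.39 m → arm 4.81 m, τ = 400 × 4.81 = 1924 N·m counterclockwise.
Net moment of the loads = 2207 N·m counterclockwise.
The upward force F acts at the left end, arm 5.2 m, giving F × 5.2 clockwise.
For rotational equilibrium, F × 5.2 = 2207, so F = 2207 / 5.2 = 424 N.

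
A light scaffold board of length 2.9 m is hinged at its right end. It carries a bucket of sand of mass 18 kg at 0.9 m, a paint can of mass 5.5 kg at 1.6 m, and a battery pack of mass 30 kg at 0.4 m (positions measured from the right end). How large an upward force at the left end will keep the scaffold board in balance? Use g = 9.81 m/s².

F ≈ 125 N

Sum moments about the right end (the unknown pivot reaction has zero arm there).
Bucket of sand: 18 × 9.81 = 176.6 N down at 0.9 m → arm 0.9 m, τ = 176.6 × 0.9 = 158.9 N·m counterclockwise.
Paint can: 5.5 × 9.81 = 53.96 N down at 1.6 m → arm 1.6 m, τ = 53.96 × 1.6 = 86.34 N·m counterclockwise.
Battery pack: 30 × 9.81 = 294.3 N down at 0.4 m → arm 0.4 m, τ = 294.3 × 0.4 = 117.7 N·m counterclockwise.
Net moment of the loads = 362.9 N·m counterclockwise.
The upward force F acts at the left end, arm 2.9 m, giving F × 2.9 clockwise.
Setting net torque to zero: F × 2.9 = 362.9 → F = 362.9 / 2.9 = 125 N.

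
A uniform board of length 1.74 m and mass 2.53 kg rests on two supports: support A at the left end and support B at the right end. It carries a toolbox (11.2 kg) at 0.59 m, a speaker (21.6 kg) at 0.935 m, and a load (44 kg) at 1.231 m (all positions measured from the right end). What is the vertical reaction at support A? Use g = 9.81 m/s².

R_A ≈ 469 N

Taking torques about support B:
Beam weight: 2.53 × 9.81 = 24.82 N down at 0.87 m → arm 0.87 m, τ = 24.82 × 0.87 = 21.59 N·m counterclockwise.
Toolbox: 11.2 × 9.81 = 109.9 N down at 0.59 m → arm 0.59 m, τ = 109.9 × 0.59 = 64.84 N·m counterclockwise.
Speaker: 21.6 × 9.81 = 211.9 N down at 0.935 m → arm 0.935 m, τ = 211.9 × 0.935 = 198.1 N·m counterclockwise.
Load: 44 × 9.81 = 431.6 N down at 1.231 m → arm 1.231 m, τ = 431.6 × 1.231 = 531.3 N·m counterclockwise.
Net load moment about support B = 815.8 N·m counterclockwise.
Reaction R at support A is upward at 1.74 m, arm 1.74 m → moment R × 1.74 clockwise.
For rotational equilibrium, R × 1.74 = 815.8, so R = 469 N.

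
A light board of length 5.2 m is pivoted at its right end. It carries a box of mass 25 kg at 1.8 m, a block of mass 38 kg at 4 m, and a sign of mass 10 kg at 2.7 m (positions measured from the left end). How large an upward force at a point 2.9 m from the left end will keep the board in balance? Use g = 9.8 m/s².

F ≈ 663 N

About the right end:
Box: 25 × 9.8 = 245 N down at 1.8 m → arm 3.4 m, τ = 245 × 3.4 = 833 N·m counterclockwise.
Block: 38 × 9.8 = 372.4 N down at 4 m → arm 1.2 m, τ = 372.4 × 1.2 = 446.9 N·m counterclockwise.
Sign: 10 × 9.8 = 98 N down at 2.7 m → arm 2.5 m, τ = 98 × 2.5 = 245 N·m counterclockwise.
Net moment of the loads = 1525 N·m counterclockwise.
The upward force F acts at a point 2.9 m from the left end, arm 2.3 m, giving F × 2.3 clockwise.
Setting net torque to zero: F × 2.3 = 1525 → F = 1525 / 2.3 = 663 N.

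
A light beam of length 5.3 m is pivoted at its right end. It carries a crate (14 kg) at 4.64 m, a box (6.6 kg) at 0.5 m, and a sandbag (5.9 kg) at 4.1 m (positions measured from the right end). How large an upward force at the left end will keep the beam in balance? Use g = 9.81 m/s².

Taking torques about the right end:
Crate: 14 × 9.81 = 137.3 N down at 4.64 m → arm 4.64 m, τ = 137.3 × 4.64 = 637.1 N·m counterclockwise.
Box: 6.6 × 9.81 = 64.75 N down at 0.5 m → arm 0.5 m, τ = 64.75 × 0.5 = 32.38 N·m counterclockwise.
Sandbag: 5.9 × 9.81 = 57.88 N down at 4.1 m → arm 4.1 m, τ = 57.88 × 4.1 = 237.3 N·m counterclockwise.
Net moment of the loads = 906.8 N·m counterclockwise.
The upward force F acts at the left end, arm 5.3 m, giving F × 5.3 clockwise.
Balancing moments: F × 5.3 = 906.8, giving F = 906.8 / 5.3 = 171 N.

F ≈ 171 N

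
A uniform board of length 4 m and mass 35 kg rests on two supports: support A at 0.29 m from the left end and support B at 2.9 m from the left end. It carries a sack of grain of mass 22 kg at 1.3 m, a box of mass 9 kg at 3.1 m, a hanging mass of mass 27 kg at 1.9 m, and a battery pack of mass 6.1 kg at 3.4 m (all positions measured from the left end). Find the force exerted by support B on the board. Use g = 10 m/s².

R_B ≈ 651 N

About support A:
Beam weight: 35 × 10 = 350 N down at 2 m → arm 1.71 m, τ = 350 × 1.71 = 598.5 N·m clockwise.
Sack of grain: 22 × 10 = 220 N down at 1.3 m → arm 1.01 m, τ = 220 × 1.01 = 222.2 N·m clockwise.
Box: 9 × 10 = 90 N down at 3.1 m → arm 2.81 m, τ = 90 × 2.81 = 252.9 N·m clockwise.
Hanging mass: 27 × 10 = 270 N down at 1.9 m → arm 1.61 m, τ = 270 × 1.61 = 434.7 N·m clockwise.
Battery pack: 6.1 × 10 = 61 N down at 3.4 m → arm 3.11 m, τ = 61 × 3.11 = 189.7 N·m clockwise.
Net load moment about support A = 1698 N·m clockwise.
Reaction R at support B is upward at 2.9 m, arm 2.61 m → moment R × 2.61 counterclockwise.
Setting net torque to zero: R × 2.61 = 1698 → R = 651 N.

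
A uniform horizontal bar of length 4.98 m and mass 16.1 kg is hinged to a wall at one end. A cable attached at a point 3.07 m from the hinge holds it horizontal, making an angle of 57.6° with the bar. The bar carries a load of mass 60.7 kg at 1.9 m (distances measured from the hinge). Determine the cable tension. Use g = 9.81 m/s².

T ≈ 588 N

Choose the hinge as the axis so the unknown hinge reaction has zero arm there.
Beam weight: 16.1 × 9.81 = 157.9 N down at 2.49 m → arm 2.49 m, τ = 157.9 × 2.49 = 393.2 N·m clockwise.
Load: 60.7 × 9.81 = 595.5 N down at 1.9 m → arm 1.9 m, τ = 595.5 × 1.9 = 1131 N·m clockwise.
Total clockwise load moment = 1524 N·m.
The cable tension T acts at 3.07 m; only its component perpendicular to the bar, T sinθ, produces torque. sin 57.6° = 0.8443.
Στ = 0 ⇒ T × 3.07 × 0.8443 = 1524 ⇒ T = 1524 / 2.592 = 588 N.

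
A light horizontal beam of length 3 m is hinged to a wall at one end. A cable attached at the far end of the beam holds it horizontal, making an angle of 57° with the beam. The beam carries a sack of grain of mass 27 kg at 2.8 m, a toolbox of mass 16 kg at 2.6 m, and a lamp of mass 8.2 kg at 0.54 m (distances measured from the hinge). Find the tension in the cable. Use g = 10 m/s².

Take moments about the hinge.
Sack of grain: 27 × 10 = 270 N down at 2.8 m → arm 2.8 m, τ = 270 × 2.8 = 756 N·m clockwise.
Toolbox: 16 × 10 = 160 N down at 2.6 m → arm 2.6 m, τ = 160 × 2.6 = 416 N·m clockwise.
Lamp: 8.2 × 10 = 82 N down at 0.54 m → arm 0.54 m, τ = 82 × 0.54 = 44.28 N·m clockwise.
Total clockwise load moment = 1216 N·m.
The cable tension T acts at 3 m; only its component perpendicular to the beam, T sinθ, produces torque. sin 57° = 0.8387.
Στ = 0 ⇒ T × 3 × 0.8387 = 1216 ⇒ T = 1216 / 2.516 = 483 N.

T ≈ 483 N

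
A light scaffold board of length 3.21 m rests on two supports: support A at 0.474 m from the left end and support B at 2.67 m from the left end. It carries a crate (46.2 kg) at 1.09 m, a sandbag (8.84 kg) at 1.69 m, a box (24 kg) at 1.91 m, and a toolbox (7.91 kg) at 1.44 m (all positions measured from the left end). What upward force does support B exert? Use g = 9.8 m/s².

Sum moments about support A (its reaction then has zero moment arm).
Crate: 46.2 × 9.8 = 452.8 N down at 1.09 m → arm 0.616 m, τ = 452.8 × 0.616 = 278.9 N·m clockwise.
Sandbag: 8.84 × 9.8 = 86.63 N down at 1.69 m → arm 1.216 m, τ = 86.63 × 1.216 = 105.3 N·m clockwise.
Box: 24 × 9.8 = 235.2 N down at 1.91 m → arm 1.436 m, τ = 235.2 × 1.436 = 337.7 N·m clockwise.
Toolbox: 7.91 × 9.8 = 77.52 N down at 1.44 m → arm 0.966 m, τ = 77.52 × 0.966 = 74.88 N·m clockwise.
Net load moment about support A = 796.8 N·m clockwise.
Reaction R at support B is upward at 2.67 m, arm 2.196 m → moment R × 2.196 counterclockwise.
Balancing moments: R × 2.196 = 796.8, giving R = 363 N.

R_B ≈ 363 N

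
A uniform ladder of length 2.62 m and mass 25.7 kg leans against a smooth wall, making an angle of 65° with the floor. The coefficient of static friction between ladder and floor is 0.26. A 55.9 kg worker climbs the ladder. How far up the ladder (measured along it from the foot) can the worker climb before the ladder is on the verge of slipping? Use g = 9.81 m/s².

Sum moments about the foot of the ladder (the floor normal and friction both act there and drop out).
Ladder weight 25.7×9.81 = 252.1 N acts at 1.31 m along the ladder; its horizontal arm is 1.31·cos65° = 0.5536 m → τ = 139.6 N·m clockwise.
Worker weight 55.9×9.81 = 548.4 N at distance d → arm d·cos65° → τ = 548.4·d·0.4226 clockwise.
Wall normal N at the top has arm L sinθ = 2.375 m counterclockwise, so Στ = 0 gives N·2.375 = 139.6 + 231.8·d.
ΣFy = 0 ⇒ N_floor = 800.5 N, so the maximum friction is μ_s·N_floor = 0.26×800.5 = 208.1 N. ΣFx = 0 ⇒ N_wall = f, so at the slipping point N = 208.1 N.
Substituting: 208.1×2.375 = 139.6 + 231.8·d ⇒ d = (494.2 − 139.6) / 231.8 = 1.53 m.

d ≈ 1.53 m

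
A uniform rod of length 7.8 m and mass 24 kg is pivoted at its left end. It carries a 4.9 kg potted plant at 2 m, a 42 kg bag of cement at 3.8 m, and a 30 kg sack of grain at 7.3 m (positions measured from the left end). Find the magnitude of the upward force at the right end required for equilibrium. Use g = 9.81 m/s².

Taking torques about the left end:
Beam weight: 24 × 9.81 = 235.4 N down at 3.9 m → arm 3.9 m, τ = 235.4 × 3.9 = 918.1 N·m clockwise.
Potted plant: 4.9 × 9.81 = 48.07 N down at 2 m → arm 2 m, τ = 48.07 × 2 = 96.14 N·m clockwise.
Bag of cement: 42 × 9.81 = 412 N down at 3.8 m → arm 3.8 m, τ = 412 × 3.8 = 1566 N·m clockwise.
Sack of grain: 30 × 9.81 = 294.3 N down at 7.3 m → arm 7.3 m, τ = 294.3 × 7.3 = 2148 N·m clockwise.
Net moment of the loads = 4728 N·m clockwise.
The upward force F acts at the right end, arm 7.8 m, giving F × 7.8 counterclockwise.
Balancing moments: F × 7.8 = 4728, giving F = 4728 / 7.8 = 606 N.

F ≈ 606 N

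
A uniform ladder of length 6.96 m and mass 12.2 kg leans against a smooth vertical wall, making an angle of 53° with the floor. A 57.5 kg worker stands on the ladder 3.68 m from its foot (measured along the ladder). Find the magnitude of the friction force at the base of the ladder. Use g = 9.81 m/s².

Taking torques about the foot of the ladder:
Ladder weight 12.2×9.81 = 119.7 N acts at 3.48 m along the ladder; its horizontal arm is 3.48·cos53° = 2.094 m → τ = 250.7 N·m clockwise.
Worker: 57.5×9.81 = 564.1 N at 3.68 m → arm 2.215 m → τ = 1249 N·m clockwise.
Wall normal N acts horizontally at the top; its moment arm is the height L sinθ = 6.96·sin53° = 5.559 m, counterclockwise.
For rotational equilibrium, N × 5.559 = 1500, so N = 270 N.
ΣFx = 0: friction at the foot balances the wall's push, so f = N_wall = 270 N.

f ≈ 270 N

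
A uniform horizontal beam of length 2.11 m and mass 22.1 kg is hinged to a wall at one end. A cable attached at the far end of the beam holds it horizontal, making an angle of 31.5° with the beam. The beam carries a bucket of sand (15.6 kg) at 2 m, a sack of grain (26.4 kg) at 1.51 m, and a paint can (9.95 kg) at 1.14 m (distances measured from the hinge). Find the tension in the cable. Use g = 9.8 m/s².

T ≈ 940 N

Taking torques about the hinge:
Beam weight: 22.1 × 9.8 = 216.6 N down at 1.055 m → arm 1.055 m, τ = 216.6 × 1.055 = 228.5 N·m clockwise.
Bucket of sand: 15.6 × 9.8 = 152.9 N down at 2 m → arm 2 m, τ = 152.9 × 2 = 305.8 N·m clockwise.
Sack of grain: 26.4 × 9.8 = 258.7 N down at 1.51 m → arm 1.51 m, τ = 258.7 × 1.51 = 390.6 N·m clockwise.
Paint can: 9.95 × 9.8 = 97.51 N down at 1.14 m → arm 1.14 m, τ = 97.51 × 1.14 = 111.2 N·m clockwise.
Total clockwise load moment = 1036 N·m.
The cable tension T acts at 2.11 m; only its component perpendicular to the beam, T sinθ, produces torque. sin 31.5° = 0.5225.
Setting net torque to zero: T × 2.11 × 0.5225 = 1036 → T = 1036 / 1.102 = 940 N.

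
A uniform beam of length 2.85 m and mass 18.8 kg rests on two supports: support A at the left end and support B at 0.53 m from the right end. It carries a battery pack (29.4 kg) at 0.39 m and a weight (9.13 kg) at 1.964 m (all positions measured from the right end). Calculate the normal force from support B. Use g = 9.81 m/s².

R_B ≈ 453 N

About support A:
Beam weight: 18.8 × 9.81 = 184.4 N down at 1.425 m → arm 1.425 m, τ = 184.4 × 1.425 = 262.8 N·m clockwise.
Battery pack: 29.4 × 9.81 = 288.4 N down at 0.39 m → arm 2.46 m, τ = 288.4 × 2.46 = 709.5 N·m clockwise.
Weight: 9.13 × 9.81 = 89.57 N down at 1.964 m → arm 0.886 m, τ = 89.57 × 0.886 = 79.36 N·m clockwise.
Net load moment about support A = 1052 N·m clockwise.
Reaction R at support B is upward at 0.53 m, arm 2.32 m → moment R × 2.32 counterclockwise.
Setting net torque to zero: R × 2.32 = 1052 → R = 453 N.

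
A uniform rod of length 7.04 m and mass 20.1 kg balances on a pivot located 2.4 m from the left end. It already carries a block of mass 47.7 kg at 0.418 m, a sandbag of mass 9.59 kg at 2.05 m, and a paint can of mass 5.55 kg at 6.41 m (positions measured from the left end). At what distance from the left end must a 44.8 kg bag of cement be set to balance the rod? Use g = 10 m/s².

x ≈ 3.59 m from the left end

Taking torques about the pivot (at 2.4 m from the left end):
Beam weight: 20.1 × 10 = 201 N down at 3.52 m → arm 1.12 m, τ = 201 × 1.12 = 225.1 N·m clockwise.
Block: 47.7 × 10 = 477 N down at 0.418 m → arm 1.982 m, τ = 477 × 1.982 = 945.4 N·m counterclockwise.
Sandbag: 9.59 × 10 = 95.9 N down at 2.05 m → arm 0.35 m, τ = 95.9 × 0.35 = 33.56 N·m counterclockwise.
Paint can: 5.55 × 10 = 55.5 N down at 6.41 m → arm 4.01 m, τ = 55.5 × 4.01 = 222.6 N·m clockwise.
Net moment of existing loads = 531.3 N·m counterclockwise.
The bag of cement weighs 44.8 × 10 = 448 N and must supply an equal clockwise moment, so its lever arm about the pivot is 531.3 / 448 = 1.19 m.
That puts it at 2.4 + 1.19 = 3.59 m from the left end.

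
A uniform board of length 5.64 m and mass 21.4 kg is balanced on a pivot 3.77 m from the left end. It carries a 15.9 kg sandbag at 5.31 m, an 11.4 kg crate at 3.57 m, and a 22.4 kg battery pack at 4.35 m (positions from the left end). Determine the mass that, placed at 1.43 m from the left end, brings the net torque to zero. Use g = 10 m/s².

Taking torques about the pivot (at 3.77 m from the left end):
Beam weight: 21.4 × 10 = 214 N down at 2.82 m → arm 0.95 m, τ = 214 × 0.95 = 203.3 N·m counterclockwise.
Sandbag: 15.9 × 10 = 159 N down at 5.31 m → arm 1.54 m, τ = 159 × 1.54 = 244.9 N·m clockwise.
Crate: 11.4 × 10 = 114 N down at 3.57 m → arm 0.2 m, τ = 114 × 0.2 = 22.8 N·m counterclockwise.
Battery pack: 22.4 × 10 = 224 N down at 4.35 m → arm 0.58 m, τ = 224 × 0.58 = 129.9 N·m clockwise.
Net moment of known loads = 148.7 N·m clockwise.
An unknown mass m at 1.43 m has arm 2.34 m; its moment is m·g·2.34 counterclockwise.
For rotational equilibrium, m × 10 × 2.34 = 148.7, so m = 148.7 / (10 × 2.34) = 6.35 kg.

m ≈ 6.35 kg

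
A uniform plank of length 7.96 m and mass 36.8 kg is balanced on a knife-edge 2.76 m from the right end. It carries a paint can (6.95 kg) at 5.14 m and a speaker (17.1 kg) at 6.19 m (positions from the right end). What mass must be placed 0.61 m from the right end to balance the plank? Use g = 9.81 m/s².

m ≈ 55.9 kg

Take moments about the knife-edge (at 2.76 m from the right end).
Beam weight: 36.8 × 9.81 = 361 N down at 3.98 m → arm 1.22 m, τ = 361 × 1.22 = 440.4 N·m counterclockwise.
Paint can: 6.95 × 9.81 = 68.18 N down at 5.14 m → arm 2.38 m, τ = 68.18 × 2.38 = 162.3 N·m counterclockwise.
Speaker: 17.1 × 9.81 = 167.8 N down at 6.19 m → arm 3.43 m, τ = 167.8 × 3.43 = 575.6 N·m counterclockwise.
Net moment of known loads = 1178 N·m counterclockwise.
An unknown mass m at 0.61 m has arm 2.15 m; its moment is m·g·2.15 clockwise.
Balancing moments: m × 9.81 × 2.15 = 1178, giving m = 1178 / (9.81 × 2.15) = 55.9 kg.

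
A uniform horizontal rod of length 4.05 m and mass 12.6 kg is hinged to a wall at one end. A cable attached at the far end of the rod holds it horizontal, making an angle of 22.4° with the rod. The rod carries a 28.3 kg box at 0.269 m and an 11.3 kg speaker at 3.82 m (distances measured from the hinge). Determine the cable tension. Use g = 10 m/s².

T ≈ 494 N

Sum moments about the hinge (the unknown hinge reaction has zero arm there).
Beam weight: 12.6 × 10 = 126 N down at 2.025 m → arm 2.025 m, τ = 126 × 2.025 = 255.1 N·m clockwise.
Box: 28.3 × 10 = 283 N down at 0.269 m → arm 0.269 m, τ = 283 × 0.269 = 76.13 N·m clockwise.
Speaker: 11.3 × 10 = 113 N down at 3.82 m → arm 3.82 m, τ = 113 × 3.82 = 431.7 N·m clockwise.
Total clockwise load moment = 762.9 N·m.
The cable tension T acts at 4.05 m; only its component perpendicular to the rod, T sinθ, produces torque. sin 22.4° = 0.3811.
Balancing moments: T × 4.05 × 0.3811 = 762.9, giving T = 762.9 / 1.543 = 494 N.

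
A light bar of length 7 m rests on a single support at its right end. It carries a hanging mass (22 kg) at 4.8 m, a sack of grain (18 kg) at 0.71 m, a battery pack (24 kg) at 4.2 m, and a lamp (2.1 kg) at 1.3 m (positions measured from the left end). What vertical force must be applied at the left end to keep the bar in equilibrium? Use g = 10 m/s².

About the right end:
Hanging mass: 22 × 10 = 220 N down at 4.8 m → arm 2.2 m, τ = 220 × 2.2 = 484 N·m counterclockwise.
Sack of grain: 18 × 10 = 180 N down at 0.71 m → arm 6.29 m, τ = 180 × 6.29 = 1132 N·m counterclockwise.
Battery pack: 24 × 10 = 240 N down at 4.2 m → arm 2.8 m, τ = 240 × 2.8 = 672 N·m counterclockwise.
Lamp: 2.1 × 10 = 21 N down at 1.3 m → arm 5.7 m, τ = 21 × 5.7 = 119.7 N·m counterclockwise.
Net moment of the loads = 2408 N·m counterclockwise.
The upward force F acts at the left end, arm 7 m, giving F × 7 clockwise.
Στ = 0 ⇒ F × 7 = 2408 ⇒ F = 2408 / 7 = 344 N.

F ≈ 344 N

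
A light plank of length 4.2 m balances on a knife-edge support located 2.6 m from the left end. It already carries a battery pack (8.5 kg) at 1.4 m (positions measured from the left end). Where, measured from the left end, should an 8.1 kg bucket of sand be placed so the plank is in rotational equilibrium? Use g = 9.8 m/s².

x ≈ 3.86 m from the left end

About the knife-edge support (at 2.6 m from the left end):
Battery pack: 8.5 × 9.8 = 83.3 N down at 1.4 m → arm 1.2 m, τ = 83.3 × 1.2 = 99.96 N·m counterclockwise.
Net moment of existing loads = 99.96 N·m counterclockwise.
The bucket of sand weighs 8.1 × 9.8 = 79.38 N and must supply an equal clockwise moment, so its lever arm about the knife-edge support is 99.96 / 79.38 = 1.26 m.
That puts it at 2.6 + 1.26 = 3.86 m from the left end.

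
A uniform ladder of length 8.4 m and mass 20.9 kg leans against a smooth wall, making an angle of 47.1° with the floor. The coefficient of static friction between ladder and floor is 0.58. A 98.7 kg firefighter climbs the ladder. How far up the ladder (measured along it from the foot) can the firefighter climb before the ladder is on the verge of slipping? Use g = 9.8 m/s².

d ≈ 5.46 m

Taking torques about the foot of the ladder:
Ladder weight 20.9×9.8 = 204.8 N acts at 4.2 m along the ladder; its horizontal arm is 4.2·cos47.1° = 2.859 m → τ = 585.5 N·m clockwise.
Firefighter weight 98.7×9.8 = 967.3 N at distance d → arm d·cos47.1° → τ = 967.3·d·0.6807 clockwise.
Wall normal N at the top has arm L sinθ = 6.153 m counterclockwise, so Στ = 0 gives N·6.153 = 585.5 + 658.4·d.
ΣFy = 0 ⇒ N_floor = 1172 N, so the maximum friction is μ_s·N_floor = 0.58×1172 = 679.8 N. ΣFx = 0 ⇒ N_wall = f, so at the slipping point N = 679.8 N.
Substituting: 679.8×6.153 = 585.5 + 658.4·d ⇒ d = (4183 − 585.5) / 658.4 = 5.46 m.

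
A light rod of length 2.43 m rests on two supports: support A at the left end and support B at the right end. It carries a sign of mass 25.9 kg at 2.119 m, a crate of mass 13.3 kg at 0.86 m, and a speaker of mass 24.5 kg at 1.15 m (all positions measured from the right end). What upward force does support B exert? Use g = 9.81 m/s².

R_B ≈ 243 N

Taking torques about support A:
Sign: 25.9 × 9.81 = 254.1 N down at 2.119 m → arm 0.311 m, τ = 254.1 × 0.311 = 79.03 N·m clockwise.
Crate: 13.3 × 9.81 = 130.5 N down at 0.86 m → arm 1.57 m, τ = 130.5 × 1.57 = 204.9 N·m clockwise.
Speaker: 24.5 × 9.81 = 240.3 N down at 1.15 m → arm 1.28 m, τ = 240.3 × 1.28 = 307.6 N·m clockwise.
Net load moment about support A = 591.5 N·m clockwise.
Reaction R at support B is upward at 0 m, arm 2.43 m → moment R × 2.43 counterclockwise.
Balancing moments: R × 2.43 = 591.5, giving R = 243 N.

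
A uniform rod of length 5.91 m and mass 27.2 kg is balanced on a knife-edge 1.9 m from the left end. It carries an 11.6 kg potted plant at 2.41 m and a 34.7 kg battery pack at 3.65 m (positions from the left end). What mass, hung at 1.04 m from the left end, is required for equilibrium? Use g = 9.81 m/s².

m ≈ 111 kg

Choose the knife-edge (at 1.9 m from the left end) as the axis so the support reaction has zero arm there.
Beam weight: 27.2 × 9.81 = 266.8 N down at 2.955 m → arm 1.055 m, τ = 266.8 × 1.055 = 281.5 N·m clockwise.
Potted plant: 11.6 × 9.81 = 113.8 N down at 2.41 m → arm 0.51 m, τ = 113.8 × 0.51 = 58.04 N·m clockwise.
Battery pack: 34.7 × 9.81 = 340.4 N down at 3.65 m → arm 1.75 m, τ = 340.4 × 1.75 = 595.7 N·m clockwise.
Net moment of known loads = 935.2 N·m clockwise.
An unknown mass m at 1.04 m has arm 0.86 m; its moment is m·g·0.86 counterclockwise.
For rotational equilibrium, m × 9.81 × 0.86 = 935.2, so m = 935.2 / (9.81 × 0.86) = 111 kg.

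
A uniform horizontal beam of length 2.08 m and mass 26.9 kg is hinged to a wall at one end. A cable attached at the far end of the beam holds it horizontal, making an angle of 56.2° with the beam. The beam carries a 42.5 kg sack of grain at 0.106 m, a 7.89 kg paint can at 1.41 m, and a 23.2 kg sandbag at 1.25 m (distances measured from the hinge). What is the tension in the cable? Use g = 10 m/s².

T ≈ 420 N

About the hinge:
Beam weight: 26.9 × 10 = 269 N down at 1.04 m → arm 1.04 m, τ = 269 × 1.04 = 279.8 N·m clockwise.
Sack of grain: 42.5 × 10 = 425 N down at 0.106 m → arm 0.106 m, τ = 425 × 0.106 = 45.05 N·m clockwise.
Paint can: 7.89 × 10 = 78.9 N down at 1.41 m → arm 1.41 m, τ = 78.9 × 1.41 = 111.2 N·m clockwise.
Sandbag: 23.2 × 10 = 232 N down at 1.25 m → arm 1.25 m, τ = 232 × 1.25 = 290 N·m clockwise.
Total clockwise load moment = 726 N·m.
The cable tension T acts at 2.08 m; only its component perpendicular to the beam, T sinθ, produces torque. sin 56.2° = 0.831.
For rotational equilibrium, T × 2.08 × 0.831 = 726, so T = 726 / 1.728 = 420 N.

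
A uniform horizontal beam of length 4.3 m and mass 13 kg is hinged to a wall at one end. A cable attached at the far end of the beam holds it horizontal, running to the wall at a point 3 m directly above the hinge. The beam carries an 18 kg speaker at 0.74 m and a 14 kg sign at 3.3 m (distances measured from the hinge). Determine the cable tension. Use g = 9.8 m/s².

T ≈ 348 N

About the hinge:
Beam weight: 13 × 9.8 = 127.4 N down at 2.15 m → arm 2.15 m, τ = 127.4 × 2.15 = 273.9 N·m clockwise.
Speaker: 18 × 9.8 = 176.4 N down at 0.74 m → arm 0.74 m, τ = 176.4 × 0.74 = 130.5 N·m clockwise.
Sign: 14 × 9.8 = 137.2 N down at 3.3 m → arm 3.3 m, τ = 137.2 × 3.3 = 452.8 N·m clockwise.
Total clockwise load moment = 857.2 N·m.
The cable tension T acts at 4.3 m; only its component perpendicular to the beam, T sinθ, produces torque. sinθ = h/√(h²+d²) = 3/√(3²+4.3²) = 0.5722.
Στ = 0 ⇒ T × 4.3 × 0.5722 = 857.2 ⇒ T = 857.2 / 2.46 = 348 N.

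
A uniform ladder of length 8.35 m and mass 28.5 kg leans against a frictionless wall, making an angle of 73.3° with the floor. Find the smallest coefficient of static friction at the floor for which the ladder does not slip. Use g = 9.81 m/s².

μ_min ≈ 0.15

About the foot of the ladder:
Ladder weight 28.5×9.81 = 279.6 N acts at 4.175 m along the ladder; its horizontal arm is 4.175·cos73.3° = 1.2 m → τ = 335.5 N·m clockwise.
Wall normal N acts horizontally at the top; its moment arm is the height L sinθ = 8.35·sin73.3° = 7.998 m, counterclockwise.
For rotational equilibrium, N × 7.998 = 335.5, so N = 41.95 N.
ΣFx = 0 ⇒ f = N_wall = 41.95 N. ΣFy = 0 ⇒ N_floor = 279.6 N.
μ_min = f / N_floor = 41.95 / 279.6 = 0.15.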